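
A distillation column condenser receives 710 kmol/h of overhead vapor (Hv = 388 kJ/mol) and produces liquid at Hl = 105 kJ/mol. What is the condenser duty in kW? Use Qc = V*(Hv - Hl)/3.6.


Qc = 710 * (388 - 105) / 3.6 = 710 * 283 / 3.6 = 55810

55810 kW


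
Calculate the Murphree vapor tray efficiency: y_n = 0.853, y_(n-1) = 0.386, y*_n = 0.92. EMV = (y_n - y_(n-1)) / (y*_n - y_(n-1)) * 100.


Murphree vapor efficiency: EMV = (y_n - y_(n-1)) / (y*_n - y_(n-1)) * 100
EMV = (0.853 - 0.386) / (0.92 - 0.386) * 100 = 0.467 / 0.534 * 100 = 87.45

87.45 %


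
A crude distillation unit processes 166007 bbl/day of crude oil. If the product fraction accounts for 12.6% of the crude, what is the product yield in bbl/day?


Crude throughput = 166007 bbl/day
Fraction yield = 12.6%
yield = throughput * fraction / 100
yield = 166007 * 12.6 / 100 = 20916.882

20916.882 bbl/day


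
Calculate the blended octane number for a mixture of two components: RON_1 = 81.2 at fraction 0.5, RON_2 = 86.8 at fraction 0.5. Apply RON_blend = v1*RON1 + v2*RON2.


Linear blending: RON_blend = sum(vi * RONi)
Contribution 1: 0.5 * 81.2 = 40.6
Contribution 2: 0.5 * 86.8 = 43.4
RON_blend = 40.6 + 43.4 = 84

84


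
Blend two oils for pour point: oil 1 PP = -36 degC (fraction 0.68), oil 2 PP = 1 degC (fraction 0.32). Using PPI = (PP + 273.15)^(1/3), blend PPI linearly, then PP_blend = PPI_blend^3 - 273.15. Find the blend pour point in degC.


PPI_1 = (-36 + 273.15)^(1/3) = 6.189768
PPI_2 = (1 + 273.15)^(1/3) = 6.49625
PPI_blend = 0.68 * 6.189768 + 0.32 * 6.49625 = 6.287842
PP_blend = 6.287842^3 - 273.15 = 248.6021 - 273.15 = -24.55

-24.55 degC


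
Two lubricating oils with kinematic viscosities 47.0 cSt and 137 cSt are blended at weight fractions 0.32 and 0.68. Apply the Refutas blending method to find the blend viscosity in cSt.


Refutas method: VBN_i = 14.534*ln(ln(visc_i + 0.8)) + 10.975, blended linearly by mass fraction; since VBN is linear in VBI_i = ln(ln(visc_i + 0.8)) and the fractions sum to 1, blend VBI directly: visc = exp(exp(VBI_blend)) - 0.8
VBI_1 = ln(ln(47.0 + 0.8)) = 1.35249
VBI_2 = ln(ln(137 + 0.8)) = 1.59449
VBI_blend = 0.32 * 1.35249 + 0.68 * 1.59449 = 1.51705
visc_blend = exp(exp(1.51705)) - 0.8 = 94.66

94.66 cSt


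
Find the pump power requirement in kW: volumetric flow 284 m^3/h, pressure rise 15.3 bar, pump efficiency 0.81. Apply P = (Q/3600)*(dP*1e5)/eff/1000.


Q = 284 / 3600 = 0.0788889 m^3/s
P = 0.0788889 * (15.3 * 1e5) / 0.81 / 1000 = 149.0

149.0 kW


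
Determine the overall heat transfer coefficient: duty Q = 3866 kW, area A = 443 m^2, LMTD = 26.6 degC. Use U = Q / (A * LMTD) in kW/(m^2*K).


From Q = U*A*LMTD, U = Q / (A * LMTD)
U = 3866 / (443 * 26.6) = 3866 / 11783.8 = 0.3281

0.3281 kW/(m^2*K)


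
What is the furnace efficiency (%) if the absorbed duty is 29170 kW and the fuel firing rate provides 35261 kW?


Furnace efficiency = Q_absorbed / Q_fuel * 100
= 29170 / 35261 * 100 = 82.73

82.73 %


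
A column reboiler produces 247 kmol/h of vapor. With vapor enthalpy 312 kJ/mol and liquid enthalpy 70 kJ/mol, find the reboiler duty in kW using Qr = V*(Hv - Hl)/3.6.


Qr = 247 * (312 - 70) / 3.6 = 247 * 242 / 3.6 = 16600

16600 kW


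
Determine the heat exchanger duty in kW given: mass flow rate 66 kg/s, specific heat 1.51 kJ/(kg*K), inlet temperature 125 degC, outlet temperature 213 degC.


Q = m_dot * cp * delta_T
delta_T = 213 - 125 = 88 K
Q = 66 * 1.51 * 88
= 99.66 * 88
= 8770.08 kW

8770.08 kW


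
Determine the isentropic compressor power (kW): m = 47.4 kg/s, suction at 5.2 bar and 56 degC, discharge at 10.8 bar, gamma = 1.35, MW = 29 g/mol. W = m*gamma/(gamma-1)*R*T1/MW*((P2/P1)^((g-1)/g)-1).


Isentropic work: W = m*(gamma/(gamma-1))*(R*T1/MW)*((P2/P1)^((gamma-1)/gamma) - 1)
T1 = 56 + 273.15 = 329.15 K
Pressure ratio = 10.8 / 5.2 = 2.07692
Exponent = (1.35 - 1)/1.35 = 0.259259
(P2/P1)^exp - 1 = 2.07692^0.259259 - 1 = 0.208632
W = 47.4 * 1.35 / 0.35 * 8.314 * 329.15 / 29 * 0.208632 = 3599

3599 kW


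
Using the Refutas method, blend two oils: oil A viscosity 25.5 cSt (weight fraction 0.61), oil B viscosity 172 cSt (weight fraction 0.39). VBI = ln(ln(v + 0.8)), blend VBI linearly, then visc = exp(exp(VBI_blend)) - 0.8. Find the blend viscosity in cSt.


Refutas method: VBN_i = 14.534*ln(ln(visc_i + 0.8)) + 10.975, blended linearly by mass fraction; since VBN is linear in VBI_i = ln(ln(visc_i + 0.8)) and the fractions sum to 1, blend VBI directly: visc = exp(exp(VBI_blend)) - 0.8
VBI_1 = ln(ln(25.5 + 0.8)) = 1.18466
VBI_2 = ln(ln(172 + 0.8)) = 1.63941
VBI_blend = 0.61 * 1.18466 + 0.39 * 1.63941 = 1.36201
visc_blend = exp(exp(1.36201)) - 0.8 = 48.80

48.80 cSt


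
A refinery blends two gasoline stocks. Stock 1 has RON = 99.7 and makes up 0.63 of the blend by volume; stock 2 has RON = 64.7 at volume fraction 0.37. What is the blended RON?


Linear blending: RON_blend = sum(vi * RONi)
Contribution 1: 0.63 * 99.7 = 62.811
Contribution 2: 0.37 * 64.7 = 23.939
RON_blend = 62.811 + 23.939 = 86.75

86.75


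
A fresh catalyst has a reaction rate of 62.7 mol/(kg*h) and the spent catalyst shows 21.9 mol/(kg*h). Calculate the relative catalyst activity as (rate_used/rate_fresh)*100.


Activity (%) = (rate_used / rate_fresh) * 100
rate_used = 21.9, rate_fresh = 62.7
= (21.9 / 62.7) * 100
= 0.3493 * 100 = 34.93

34.93 %


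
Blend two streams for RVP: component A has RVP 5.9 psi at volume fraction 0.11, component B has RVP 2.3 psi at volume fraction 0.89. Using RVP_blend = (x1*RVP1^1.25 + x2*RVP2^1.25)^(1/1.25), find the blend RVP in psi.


Chevron index: RVP_blend = (sum xi*RVPi^1.25)^(1/1.25)
RVP^1.25 terms: 0.11 * 5.9^1.25 + 0.89 * 2.3^1.25 = 3.53235
RVP_blend = 3.53235^(1/1.25) = 2.744

2.744 psi


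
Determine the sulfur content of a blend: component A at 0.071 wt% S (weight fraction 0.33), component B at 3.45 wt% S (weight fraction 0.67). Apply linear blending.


Linear sulfur blending: S_blend = x1*S1 + x2*S2
Contribution 1: 0.33 * 0.071 = 0.02343 wt%
Contribution 2: 0.67 * 3.45 = 2.3115 wt%
S_blend = 0.02343 + 2.3115 = 2.33493

2.33493 wt%


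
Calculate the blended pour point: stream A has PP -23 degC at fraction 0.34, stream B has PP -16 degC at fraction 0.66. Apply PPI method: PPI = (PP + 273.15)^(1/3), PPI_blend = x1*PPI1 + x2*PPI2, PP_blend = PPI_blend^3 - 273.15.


PPI_1 = (-23 + 273.15)^(1/3) = 6.300865
PPI_2 = (-16 + 273.15)^(1/3) = 6.359098
PPI_blend = 0.34 * 6.300865 + 0.66 * 6.359098 = 6.339299
PP_blend = 6.339299^3 - 273.15 = 254.7556 - 273.15 = -18.39

-18.39 degC


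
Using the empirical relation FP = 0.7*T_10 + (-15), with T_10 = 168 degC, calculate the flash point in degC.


FP = 0.7 * 168 + (-15) = 102.6

102.6 degC


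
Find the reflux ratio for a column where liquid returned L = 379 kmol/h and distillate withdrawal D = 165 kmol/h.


Reflux ratio definition: R = L / D (liquid returned / distillate withdrawn)
L = 379 kmol/h, D = 165 kmol/h
R = 379 / 165 = 2.297

2.297


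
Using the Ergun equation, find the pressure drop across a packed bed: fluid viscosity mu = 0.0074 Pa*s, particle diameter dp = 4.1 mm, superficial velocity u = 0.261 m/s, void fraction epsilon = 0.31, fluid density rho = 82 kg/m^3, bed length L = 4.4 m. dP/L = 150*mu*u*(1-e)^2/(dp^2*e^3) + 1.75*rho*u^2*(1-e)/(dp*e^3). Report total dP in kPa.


dp = 4.1 mm = 0.0041 m
Viscous term = 150*0.0074*0.261*(1-0.31)^2 / (0.0041^2*0.31^3) = 275428
Inertial term = 1.75*82*0.261^2*(1-0.31) / (0.0041*0.31^3) = 55222.1
dP/L = 275428 + 55222.1 = 330650 Pa/m
dP = 330650 * 4.4 / 1000 = 1455 kPa

1455 kPa


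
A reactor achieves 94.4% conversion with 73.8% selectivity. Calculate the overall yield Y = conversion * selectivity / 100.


Overall yield = conversion (%) * selectivity (%) / 100
Conversion = 94.4%, Selectivity = 73.8%
Y = 94.4 * 73.8 / 100
= 69.6672 %

69.6672 %


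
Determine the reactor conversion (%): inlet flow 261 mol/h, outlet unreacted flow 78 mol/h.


X = (F_in - F_out) / F_in * 100
Moles reacted = 261 - 78 = 183
X = 183 / 261 * 100
= 0.7011 * 100
= 70.11 %

70.11 %


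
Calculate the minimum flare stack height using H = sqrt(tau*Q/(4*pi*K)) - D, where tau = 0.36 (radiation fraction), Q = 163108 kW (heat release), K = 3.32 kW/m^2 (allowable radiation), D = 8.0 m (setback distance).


tau*Q/(4*pi*K) = 0.36 * 163108 / (4 * pi * 3.32) = 1407.44
sqrt(1407.44) = 37.5159
H = 37.5159 - 8.0 = 29.52

29.52 m


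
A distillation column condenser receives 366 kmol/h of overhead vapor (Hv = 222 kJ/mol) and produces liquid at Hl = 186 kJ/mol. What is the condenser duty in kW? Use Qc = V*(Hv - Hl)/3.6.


Qc = 366 * (222 - 186) / 3.6 = 366 * 36 / 3.6 = 3660

3660 kW


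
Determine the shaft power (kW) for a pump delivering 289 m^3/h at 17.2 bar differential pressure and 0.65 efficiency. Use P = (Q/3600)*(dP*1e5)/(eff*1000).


Q = 289 / 3600 = 0.0802778 m^3/s
P = 0.0802778 * (17.2 * 1e5) / 0.65 / 1000 = 212.4

212.4 kW


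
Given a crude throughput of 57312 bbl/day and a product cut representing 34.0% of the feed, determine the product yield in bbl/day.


Crude throughput = 57312 bbl/day
Fraction yield = 34.0%
yield = throughput * fraction / 100
yield = 57312 * 34.0 / 100 = 19486.08

19486.08 bbl/day


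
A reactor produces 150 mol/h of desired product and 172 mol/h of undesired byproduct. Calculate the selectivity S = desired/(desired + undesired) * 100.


Selectivity = desired / (desired + undesired) * 100
Total products = 150 + 172 = 322 mol/h
S = 150 / 322 * 100
= 0.4658 * 100
= 46.58 %

46.58 %


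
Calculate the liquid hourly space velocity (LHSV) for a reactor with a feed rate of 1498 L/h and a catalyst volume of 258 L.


LHSV = volumetric feed rate / catalyst volume
= 1498 L/h / 258 L
= 5.806 h^-1

5.806 h^-1


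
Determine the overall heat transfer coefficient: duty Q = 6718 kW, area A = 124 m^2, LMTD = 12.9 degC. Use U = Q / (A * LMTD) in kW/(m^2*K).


From Q = U*A*LMTD, U = Q / (A * LMTD)
U = 6718 / (124 * 12.9) = 6718 / 1599.6 = 4.200

4.200 kW/(m^2*K)


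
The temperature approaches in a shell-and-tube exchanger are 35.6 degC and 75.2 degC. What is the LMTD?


LMTD = (dT1 - dT2) / ln(dT1/dT2)
= (35.6 - 75.2) / ln(35.6 / 75.2) = -39.6 / -0.747806 = 52.95

52.95 degC


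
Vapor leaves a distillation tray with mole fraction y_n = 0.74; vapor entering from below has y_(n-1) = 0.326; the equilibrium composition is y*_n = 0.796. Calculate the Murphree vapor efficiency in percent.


Murphree vapor efficiency: EMV = (y_n - y_(n-1)) / (y*_n - y_(n-1)) * 100
EMV = (0.74 - 0.326) / (0.796 - 0.326) * 100 = 0.414 / 0.47 * 100 = 88.09

88.09 %


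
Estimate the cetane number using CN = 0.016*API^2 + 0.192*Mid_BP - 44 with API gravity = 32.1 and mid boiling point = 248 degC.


CN = 0.016 * 32.1^2 + 0.192 * 248 - 44
CN = 16.48656 + 47.616 - 44 = 20.10256

20.10256


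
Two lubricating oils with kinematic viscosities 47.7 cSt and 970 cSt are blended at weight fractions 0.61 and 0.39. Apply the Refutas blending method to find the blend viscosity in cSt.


Refutas method: VBN_i = 14.534*ln(ln(visc_i + 0.8)) + 10.975, blended linearly by mass fraction; since VBN is linear in VBI_i = ln(ln(visc_i + 0.8)) and the fractions sum to 1, blend VBI directly: visc = exp(exp(VBI_blend)) - 0.8
VBI_1 = ln(ln(47.7 + 0.8)) = 1.35624
VBI_2 = ln(ln(970 + 0.8)) = 1.92835
VBI_blend = 0.61 * 1.35624 + 0.39 * 1.92835 = 1.57936
visc_blend = exp(exp(1.57936)) - 0.8 = 127.2

127.2 cSt


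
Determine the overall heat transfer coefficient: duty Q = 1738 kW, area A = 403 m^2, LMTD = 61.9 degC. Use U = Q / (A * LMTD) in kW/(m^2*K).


From Q = U*A*LMTD, U = Q / (A * LMTD)
U = 1738 / (403 * 61.9) = 1738 / 24945.7 = 0.06967

0.06967 kW/(m^2*K)


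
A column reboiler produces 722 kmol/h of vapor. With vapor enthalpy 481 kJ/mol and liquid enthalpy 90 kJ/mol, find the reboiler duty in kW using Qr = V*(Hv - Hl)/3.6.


Qr = 722 * (481 - 90) / 3.6 = 722 * 391 / 3.6 = 78420

78420 kW


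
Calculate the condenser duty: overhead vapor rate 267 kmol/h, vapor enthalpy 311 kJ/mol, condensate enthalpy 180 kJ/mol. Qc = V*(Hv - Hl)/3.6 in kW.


Qc = 267 * (311 - 180) / 3.6 = 267 * 131 / 3.6 = 9716

9716 kW


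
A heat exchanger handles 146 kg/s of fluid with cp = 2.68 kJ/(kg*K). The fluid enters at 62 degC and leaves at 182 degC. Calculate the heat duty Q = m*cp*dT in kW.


Q = m_dot * cp * delta_T
delta_T = 182 - 62 = 120 K
Q = 146 * 2.68 * 120
= 391.28 * 120
= 46953.6 kW

46953.6 kW


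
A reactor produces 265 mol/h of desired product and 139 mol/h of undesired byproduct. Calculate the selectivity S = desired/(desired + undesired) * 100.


Selectivity = desired / (desired + undesired) * 100
Total products = 265 + 139 = 404 mol/h
S = 265 / 404 * 100
= 0.6559 * 100
= 65.59 %

65.59 %


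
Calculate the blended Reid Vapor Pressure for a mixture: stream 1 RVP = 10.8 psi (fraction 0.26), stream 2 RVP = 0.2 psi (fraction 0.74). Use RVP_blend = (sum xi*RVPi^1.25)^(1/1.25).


Chevron index: RVP_blend = (sum xi*RVPi^1.25)^(1/1.25)
RVP^1.25 terms: 0.26 * 10.8^1.25 + 0.74 * 0.2^1.25 = 5.18939
RVP_blend = 5.18939^(1/1.25) = 3.733

3.733 psi


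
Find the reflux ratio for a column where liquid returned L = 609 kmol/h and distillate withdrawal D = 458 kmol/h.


Reflux ratio definition: R = L / D (liquid returned / distillate withdrawn)
L = 609 kmol/h, D = 458 kmol/h
R = 609 / 458 = 1.330

1.330


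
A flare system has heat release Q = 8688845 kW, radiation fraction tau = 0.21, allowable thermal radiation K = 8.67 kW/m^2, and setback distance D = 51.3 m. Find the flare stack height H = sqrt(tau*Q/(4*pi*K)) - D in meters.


tau*Q/(4*pi*K) = 0.21 * 8688845 / (4 * pi * 8.67) = 16747.6
sqrt(16747.6) = 129.413
H = 129.413 - 51.3 = 78.11

78.11 m


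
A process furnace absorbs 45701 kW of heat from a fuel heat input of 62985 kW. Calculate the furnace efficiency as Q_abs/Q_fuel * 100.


Furnace efficiency = Q_absorbed / Q_fuel * 100
= 45701 / 62985 * 100 = 72.56

72.56 %


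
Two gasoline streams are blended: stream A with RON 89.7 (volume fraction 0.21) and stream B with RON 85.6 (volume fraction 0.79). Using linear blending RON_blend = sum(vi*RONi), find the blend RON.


Linear blending: RON_blend = sum(vi * RONi)
Contribution 1: 0.21 * 89.7 = 18.837
Contribution 2: 0.79 * 85.6 = 67.624
RON_blend = 18.837 + 67.624 = 86.461

86.461


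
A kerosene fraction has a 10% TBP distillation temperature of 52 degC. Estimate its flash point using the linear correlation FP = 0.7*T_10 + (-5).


FP = 0.7 * 52 + (-5) = 31.4

31.4 degC


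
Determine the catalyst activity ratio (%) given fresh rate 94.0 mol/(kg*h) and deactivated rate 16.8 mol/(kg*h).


Activity (%) = (rate_used / rate_fresh) * 100
rate_used = 16.8, rate_fresh = 94.0
= (16.8 / 94.0) * 100
= 0.1787 * 100 = 17.87

17.87 %


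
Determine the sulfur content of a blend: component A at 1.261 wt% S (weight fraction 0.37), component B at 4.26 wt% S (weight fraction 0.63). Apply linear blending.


Linear sulfur blending: S_blend = x1*S1 + x2*S2
Contribution 1: 0.37 * 1.261 = 0.46657 wt%
Contribution 2: 0.63 * 4.26 = 2.6838 wt%
S_blend = 0.46657 + 2.6838 = 3.15037

3.15037 wt%


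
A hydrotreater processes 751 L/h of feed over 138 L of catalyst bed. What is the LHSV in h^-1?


LHSV = volumetric feed rate / catalyst volume
= 751 L/h / 138 L
= 5.442 h^-1

5.442 h^-1


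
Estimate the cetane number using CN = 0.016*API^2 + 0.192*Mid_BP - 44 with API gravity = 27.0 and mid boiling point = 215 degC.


CN = 0.016 * 27.0^2 + 0.192 * 215 - 44
CN = 11.664 + 41.28 - 44 = 8.944

8.944


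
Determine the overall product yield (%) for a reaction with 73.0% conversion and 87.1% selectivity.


Overall yield = conversion (%) * selectivity (%) / 100
Conversion = 73.0%, Selectivity = 87.1%
Y = 73.0 * 87.1 / 100
= 63.583 %

63.583 %


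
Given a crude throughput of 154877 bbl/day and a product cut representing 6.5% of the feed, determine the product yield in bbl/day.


Crude throughput = 154877 bbl/day
Fraction yield = 6.5%
yield = throughput * fraction / 100
yield = 154877 * 6.5 / 100 = 10067.005

10067.005 bbl/day


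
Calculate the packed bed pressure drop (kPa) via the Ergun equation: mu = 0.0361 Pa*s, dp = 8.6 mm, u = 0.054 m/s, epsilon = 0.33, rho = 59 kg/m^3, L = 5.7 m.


dp = 8.6 mm = 0.0086 m
Viscous term = 150*0.0361*0.054*(1-0.33)^2 / (0.0086^2*0.33^3) = 49385.9
Inertial term = 1.75*59*0.054^2*(1-0.33) / (0.0086*0.33^3) = 652.698
dP/L = 49385.9 + 652.698 = 50038.6 Pa/m
dP = 50038.6 * 5.7 / 1000 = 285.2 kPa

285.2 kPa


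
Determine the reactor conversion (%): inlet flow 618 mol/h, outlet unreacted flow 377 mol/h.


X = (F_in - F_out) / F_in * 100
Moles reacted = 618 - 377 = 241
X = 241 / 618 * 100
= 0.3900 * 100
= 39.00 %

39.00 %


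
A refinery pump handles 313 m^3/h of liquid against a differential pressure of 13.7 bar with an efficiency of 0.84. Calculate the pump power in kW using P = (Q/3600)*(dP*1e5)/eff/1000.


Q = 313 / 3600 = 0.0869444 m^3/s
P = 0.0869444 * (13.7 * 1e5) / 0.84 / 1000 = 141.8

141.8 kW


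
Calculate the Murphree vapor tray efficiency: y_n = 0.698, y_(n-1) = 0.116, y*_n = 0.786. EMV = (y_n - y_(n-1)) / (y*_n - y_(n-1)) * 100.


Murphree vapor efficiency: EMV = (y_n - y_(n-1)) / (y*_n - y_(n-1)) * 100
EMV = (0.698 - 0.116) / (0.786 - 0.116) * 100 = 0.582 / 0.67 * 100 = 86.87

86.87 %


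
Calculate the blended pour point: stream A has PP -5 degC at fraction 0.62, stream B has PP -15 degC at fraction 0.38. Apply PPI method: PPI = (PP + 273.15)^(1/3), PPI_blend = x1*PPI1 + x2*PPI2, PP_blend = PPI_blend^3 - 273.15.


PPI_1 = (-5 + 273.15)^(1/3) = 6.448508
PPI_2 = (-15 + 273.15)^(1/3) = 6.36733
PPI_blend = 0.62 * 6.448508 + 0.38 * 6.36733 = 6.41766
PP_blend = 6.41766^3 - 273.15 = 264.3201 - 273.15 = -8.83

-8.83 degC


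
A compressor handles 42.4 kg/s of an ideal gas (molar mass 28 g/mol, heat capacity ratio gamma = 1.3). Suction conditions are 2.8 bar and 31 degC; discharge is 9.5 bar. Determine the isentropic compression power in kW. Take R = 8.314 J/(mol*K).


Isentropic work: W = m*(gamma/(gamma-1))*(R*T1/MW)*((P2/P1)^((gamma-1)/gamma) - 1)
T1 = 31 + 273.15 = 304.15 K
Pressure ratio = 9.5 / 2.8 = 3.39286
Exponent = (1.3 - 1)/1.3 = 0.230769
(P2/P1)^exp - 1 = 3.39286^0.230769 - 1 = 0.325678
W = 42.4 * 1.3 / 0.3 * 8.314 * 304.15 / 28 * 0.325678 = 5404

5404 kW


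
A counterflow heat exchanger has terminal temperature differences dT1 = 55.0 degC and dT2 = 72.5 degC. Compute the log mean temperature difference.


LMTD = (dT1 - dT2) / ln(dT1/dT2)
= (55.0 - 72.5) / ln(55.0 / 72.5) = -17.5 / -0.276253 = 63.35

63.35 degC


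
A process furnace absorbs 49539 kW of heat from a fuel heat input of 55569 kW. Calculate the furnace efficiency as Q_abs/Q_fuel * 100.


Furnace efficiency = Q_absorbed / Q_fuel * 100
= 49539 / 55569 * 100 = 89.15

89.15 %


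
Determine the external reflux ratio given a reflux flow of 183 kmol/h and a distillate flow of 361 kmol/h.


Reflux ratio definition: R = L / D (liquid returned / distillate withdrawn)
L = 183 kmol/h, D = 361 kmol/h
R = 183 / 361 = 0.5069

0.5069


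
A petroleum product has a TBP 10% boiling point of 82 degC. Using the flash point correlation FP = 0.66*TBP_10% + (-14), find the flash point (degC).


FP = 0.66 * 82 + (-14) = 40.12

40.12 degC


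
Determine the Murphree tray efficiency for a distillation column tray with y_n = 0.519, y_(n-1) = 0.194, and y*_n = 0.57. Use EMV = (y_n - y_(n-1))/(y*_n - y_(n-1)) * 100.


Murphree vapor efficiency: EMV = (y_n - y_(n-1)) / (y*_n - y_(n-1)) * 100
EMV = (0.519 - 0.194) / (0.57 - 0.194) * 100 = 0.325 / 0.376 * 100 = 86.44

86.44 %


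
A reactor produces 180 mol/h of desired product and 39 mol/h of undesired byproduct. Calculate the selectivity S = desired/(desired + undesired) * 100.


Selectivity = desired / (desired + undesired) * 100
Total products = 180 + 39 = 219 mol/h
S = 180 / 219 * 100
= 0.8219 * 100
= 82.19 %

82.19 %


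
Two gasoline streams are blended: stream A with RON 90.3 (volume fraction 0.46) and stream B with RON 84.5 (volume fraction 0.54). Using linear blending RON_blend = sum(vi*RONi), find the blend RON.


Linear blending: RON_blend = sum(vi * RONi)
Contribution 1: 0.46 * 90.3 = 41.538
Contribution 2: 0.54 * 84.5 = 45.63
RON_blend = 41.538 + 45.63 = 87.168

87.168


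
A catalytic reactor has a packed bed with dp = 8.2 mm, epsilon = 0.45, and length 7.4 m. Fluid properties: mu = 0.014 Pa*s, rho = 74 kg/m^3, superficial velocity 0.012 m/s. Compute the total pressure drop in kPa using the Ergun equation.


dp = 8.2 mm = 0.0082 m
Viscous term = 150*0.014*0.012*(1-0.45)^2 / (0.0082^2*0.45^3) = 1244.12
Inertial term = 1.75*74*0.012^2*(1-0.45) / (0.0082*0.45^3) = 13.726
dP/L = 1244.12 + 13.726 = 1257.85 Pa/m
dP = 1257.85 * 7.4 / 1000 = 9.308 kPa

9.308 kPa


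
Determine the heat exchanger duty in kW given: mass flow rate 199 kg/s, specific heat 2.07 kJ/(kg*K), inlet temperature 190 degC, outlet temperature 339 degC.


Q = m_dot * cp * delta_T
delta_T = 339 - 190 = 149 K
Q = 199 * 2.07 * 149
= 411.93 * 149
= 61377.57 kW

61377.57 kW


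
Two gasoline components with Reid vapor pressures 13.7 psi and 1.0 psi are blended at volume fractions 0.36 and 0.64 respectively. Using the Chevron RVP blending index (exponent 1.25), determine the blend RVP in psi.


Chevron index: RVP_blend = (sum xi*RVPi^1.25)^(1/1.25)
RVP^1.25 terms: 0.36 * 13.7^1.25 + 0.64 * 1.0^1.25 = 10.1286
RVP_blend = 10.1286^(1/1.25) = 6.374

6.374 psi


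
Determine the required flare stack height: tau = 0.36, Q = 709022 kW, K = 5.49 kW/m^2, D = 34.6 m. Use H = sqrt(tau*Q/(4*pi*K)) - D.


tau*Q/(4*pi*K) = 0.36 * 709022 / (4 * pi * 5.49) = 3699.81
sqrt(3699.81) = 60.8261
H = 60.8261 - 34.6 = 26.23

26.23 m


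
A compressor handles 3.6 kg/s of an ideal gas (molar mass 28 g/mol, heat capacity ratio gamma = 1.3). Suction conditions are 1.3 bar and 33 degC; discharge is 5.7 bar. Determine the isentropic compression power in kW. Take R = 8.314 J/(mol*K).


Isentropic work: W = m*(gamma/(gamma-1))*(R*T1/MW)*((P2/P1)^((gamma-1)/gamma) - 1)
T1 = 33 + 273.15 = 306.15 K
Pressure ratio = 5.7 / 1.3 = 4.38462
Exponent = (1.3 - 1)/1.3 = 0.230769
(P2/P1)^exp - 1 = 4.38462^0.230769 - 1 = 0.406494
W = 3.6 * 1.3 / 0.3 * 8.314 * 306.15 / 28 * 0.406494 = 576.5

576.5 kW


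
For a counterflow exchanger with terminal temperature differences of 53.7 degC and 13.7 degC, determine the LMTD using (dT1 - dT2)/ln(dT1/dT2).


LMTD = (dT1 - dT2) / ln(dT1/dT2)
= (53.7 - 13.7) / ln(53.7 / 13.7) = 40 / 1.36602 = 29.28

29.28 degC


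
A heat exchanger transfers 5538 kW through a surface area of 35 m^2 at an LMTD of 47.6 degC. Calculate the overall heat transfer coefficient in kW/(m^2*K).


From Q = U*A*LMTD, U = Q / (A * LMTD)
U = 5538 / (35 * 47.6) = 5538 / 1666 = 3.324

3.324 kW/(m^2*K)


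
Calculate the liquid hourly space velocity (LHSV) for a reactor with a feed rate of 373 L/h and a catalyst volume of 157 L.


LHSV = volumetric feed rate / catalyst volume
= 373 L/h / 157 L
= 2.376 h^-1

2.376 h^-1


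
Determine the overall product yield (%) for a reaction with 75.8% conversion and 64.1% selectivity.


Overall yield = conversion (%) * selectivity (%) / 100
Conversion = 75.8%, Selectivity = 64.1%
Y = 75.8 * 64.1 / 100
= 48.5878 %

48.5878 %


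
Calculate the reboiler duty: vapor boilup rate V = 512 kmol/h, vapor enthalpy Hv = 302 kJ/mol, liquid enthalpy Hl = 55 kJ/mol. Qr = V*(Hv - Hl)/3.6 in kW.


Qr = 512 * (302 - 55) / 3.6 = 512 * 247 / 3.6 = 35130

35130 kW


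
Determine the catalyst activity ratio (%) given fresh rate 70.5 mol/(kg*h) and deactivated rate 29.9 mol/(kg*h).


Activity (%) = (rate_used / rate_fresh) * 100
rate_used = 29.9, rate_fresh = 70.5
= (29.9 / 70.5) * 100
= 0.4241 * 100 = 42.41

42.41 %


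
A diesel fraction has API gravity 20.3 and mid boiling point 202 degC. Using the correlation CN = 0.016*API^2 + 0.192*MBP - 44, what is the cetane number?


CN = 0.016 * 20.3^2 + 0.192 * 202 - 44
CN = 6.59344 + 38.784 - 44 = 1.37744

1.37744


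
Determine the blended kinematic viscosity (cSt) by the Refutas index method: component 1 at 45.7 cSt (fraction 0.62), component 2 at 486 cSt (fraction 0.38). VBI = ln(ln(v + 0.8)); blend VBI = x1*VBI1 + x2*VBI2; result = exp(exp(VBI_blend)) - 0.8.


Refutas method: VBN_i = 14.534*ln(ln(visc_i + 0.8)) + 10.975, blended linearly by mass fraction; since VBN is linear in VBI_i = ln(ln(visc_i + 0.8)) and the fractions sum to 1, blend VBI directly: visc = exp(exp(VBI_blend)) - 0.8
VBI_1 = ln(ln(45.7 + 0.8)) = 1.34533
VBI_2 = ln(ln(486 + 0.8)) = 1.82259
VBI_blend = 0.62 * 1.34533 + 0.38 * 1.82259 = 1.52669
visc_blend = exp(exp(1.52669)) - 0.8 = 98.97

98.97 cSt


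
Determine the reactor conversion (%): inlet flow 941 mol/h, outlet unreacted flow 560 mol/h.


X = (F_in - F_out) / F_in * 100
Moles reacted = 941 - 560 = 381
X = 381 / 941 * 100
= 0.4049 * 100
= 40.49 %

40.49 %


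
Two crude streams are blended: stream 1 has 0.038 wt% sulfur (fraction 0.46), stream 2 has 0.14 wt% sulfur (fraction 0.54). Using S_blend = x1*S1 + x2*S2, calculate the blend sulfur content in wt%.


Linear sulfur blending: S_blend = x1*S1 + x2*S2
Contribution 1: 0.46 * 0.038 = 0.01748 wt%
Contribution 2: 0.54 * 0.14 = 0.0756 wt%
S_blend = 0.01748 + 0.0756 = 0.09308

0.09308 wt%


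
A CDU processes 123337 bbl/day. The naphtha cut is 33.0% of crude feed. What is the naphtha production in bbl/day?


Crude throughput = 123337 bbl/day
Fraction yield = 33.0%
yield = throughput * fraction / 100
yield = 123337 * 33.0 / 100 = 40701.21

40701.21 bbl/day


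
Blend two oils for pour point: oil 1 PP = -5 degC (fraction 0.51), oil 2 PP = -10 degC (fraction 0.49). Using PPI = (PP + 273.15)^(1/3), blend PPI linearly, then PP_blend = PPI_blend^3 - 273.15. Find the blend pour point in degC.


PPI_1 = (-5 + 273.15)^(1/3) = 6.448508
PPI_2 = (-10 + 273.15)^(1/3) = 6.408176
PPI_blend = 0.51 * 6.448508 + 0.49 * 6.408176 = 6.428745
PP_blend = 6.428745^3 - 273.15 = 265.6921 - 273.15 = -7.46

-7.46 degC


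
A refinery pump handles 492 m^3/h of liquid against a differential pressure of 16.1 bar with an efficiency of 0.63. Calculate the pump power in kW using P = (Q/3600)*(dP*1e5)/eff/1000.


Q = 492 / 3600 = 0.136667 m^3/s
P = 0.136667 * (16.1 * 1e5) / 0.63 / 1000 = 349.3

349.3 kW


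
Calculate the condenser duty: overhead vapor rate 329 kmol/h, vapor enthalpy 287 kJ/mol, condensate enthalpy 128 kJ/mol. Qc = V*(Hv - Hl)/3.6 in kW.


Qc = 329 * (287 - 128) / 3.6 = 329 * 159 / 3.6 = 14530

14530 kW


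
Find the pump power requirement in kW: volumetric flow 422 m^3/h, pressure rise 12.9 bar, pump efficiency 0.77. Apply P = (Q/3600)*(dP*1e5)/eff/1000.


Q = 422 / 3600 = 0.117222 m^3/s
P = 0.117222 * (12.9 * 1e5) / 0.77 / 1000 = 196.4

196.4 kW


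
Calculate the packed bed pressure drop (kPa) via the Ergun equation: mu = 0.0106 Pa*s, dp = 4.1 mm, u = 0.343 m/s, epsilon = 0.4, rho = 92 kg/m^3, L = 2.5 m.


dp = 4.1 mm = 0.0041 m
Viscous term = 150*0.0106*0.343*(1-0.4)^2 / (0.0041^2*0.4^3) = 182493
Inertial term = 1.75*92*0.343^2*(1-0.4) / (0.0041*0.4^3) = 43311.3
dP/L = 182493 + 43311.3 = 225804 Pa/m
dP = 225804 * 2.5 / 1000 = 564.5 kPa

564.5 kPa


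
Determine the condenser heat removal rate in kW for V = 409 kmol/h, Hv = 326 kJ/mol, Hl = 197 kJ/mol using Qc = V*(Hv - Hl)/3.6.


Qc = 409 * (326 - 197) / 3.6 = 409 * 129 / 3.6 = 14660

14660 kW


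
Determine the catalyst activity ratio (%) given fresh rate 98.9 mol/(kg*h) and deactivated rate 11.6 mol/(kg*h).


Activity (%) = (rate_used / rate_fresh) * 100
rate_used = 11.6, rate_fresh = 98.9
= (11.6 / 98.9) * 100
= 0.1173 * 100 = 11.73

11.73 %


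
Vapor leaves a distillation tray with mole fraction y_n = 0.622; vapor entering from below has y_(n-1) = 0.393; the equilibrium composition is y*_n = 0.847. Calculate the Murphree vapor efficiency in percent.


Murphree vapor efficiency: EMV = (y_n - y_(n-1)) / (y*_n - y_(n-1)) * 100
EMV = (0.622 - 0.393) / (0.847 - 0.393) * 100 = 0.229 / 0.454 * 100 = 50.44

50.44 %


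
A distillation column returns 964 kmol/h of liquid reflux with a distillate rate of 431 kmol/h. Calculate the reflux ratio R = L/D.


Reflux ratio definition: R = L / D (liquid returned / distillate withdrawn)
L = 964 kmol/h, D = 431 kmol/h
R = 964 / 431 = 2.237

2.237


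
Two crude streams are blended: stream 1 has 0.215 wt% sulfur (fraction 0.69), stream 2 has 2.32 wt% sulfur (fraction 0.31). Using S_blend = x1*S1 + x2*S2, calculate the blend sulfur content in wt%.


Linear sulfur blending: S_blend = x1*S1 + x2*S2
Contribution 1: 0.69 * 0.215 = 0.14835 wt%
Contribution 2: 0.31 * 2.32 = 0.7192 wt%
S_blend = 0.14835 + 0.7192 = 0.86755

0.86755 wt%


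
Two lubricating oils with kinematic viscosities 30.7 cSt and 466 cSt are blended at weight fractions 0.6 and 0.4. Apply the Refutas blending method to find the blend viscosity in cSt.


Refutas method: VBN_i = 14.534*ln(ln(visc_i + 0.8)) + 10.975, blended linearly by mass fraction; since VBN is linear in VBI_i = ln(ln(visc_i + 0.8)) and the fractions sum to 1, blend VBI directly: visc = exp(exp(VBI_blend)) - 0.8
VBI_1 = ln(ln(30.7 + 0.8)) = 1.23837
VBI_2 = ln(ln(466 + 0.8)) = 1.81579
VBI_blend = 0.6 * 1.23837 + 0.4 * 1.81579 = 1.46934
visc_blend = exp(exp(1.46934)) - 0.8 = 76.40

76.40 cSt


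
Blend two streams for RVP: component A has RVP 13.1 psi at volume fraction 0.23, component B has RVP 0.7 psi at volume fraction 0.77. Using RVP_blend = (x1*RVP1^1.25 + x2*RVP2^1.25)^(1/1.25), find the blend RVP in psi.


Chevron index: RVP_blend = (sum xi*RVPi^1.25)^(1/1.25)
RVP^1.25 terms: 0.23 * 13.1^1.25 + 0.77 * 0.7^1.25 = 6.22516
RVP_blend = 6.22516^(1/1.25) = 4.318

4.318 psi


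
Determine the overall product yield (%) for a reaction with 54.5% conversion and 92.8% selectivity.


Overall yield = conversion (%) * selectivity (%) / 100
Conversion = 54.5%, Selectivity = 92.8%
Y = 54.5 * 92.8 / 100
= 50.576 %

50.576 %


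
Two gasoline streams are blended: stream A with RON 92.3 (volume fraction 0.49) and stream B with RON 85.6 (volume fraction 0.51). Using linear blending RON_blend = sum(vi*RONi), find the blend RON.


Linear blending: RON_blend = sum(vi * RONi)
Contribution 1: 0.49 * 92.3 = 45.227
Contribution 2: 0.51 * 85.6 = 43.656
RON_blend = 45.227 + 43.656 = 88.883

88.883


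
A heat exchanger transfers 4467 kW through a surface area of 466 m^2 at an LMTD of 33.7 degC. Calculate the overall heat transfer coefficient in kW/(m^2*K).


From Q = U*A*LMTD, U = Q / (A * LMTD)
U = 4467 / (466 * 33.7) = 4467 / 15704.2 = 0.2844

0.2844 kW/(m^2*K)


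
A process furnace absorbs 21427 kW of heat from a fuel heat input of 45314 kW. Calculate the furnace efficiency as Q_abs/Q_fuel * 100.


Furnace efficiency = Q_absorbed / Q_fuel * 100
= 21427 / 45314 * 100 = 47.29

47.29 %


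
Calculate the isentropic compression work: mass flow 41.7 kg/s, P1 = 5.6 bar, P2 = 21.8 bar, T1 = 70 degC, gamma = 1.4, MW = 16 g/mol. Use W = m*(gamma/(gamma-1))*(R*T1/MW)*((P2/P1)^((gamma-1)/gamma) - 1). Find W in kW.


Isentropic work: W = m*(gamma/(gamma-1))*(R*T1/MW)*((P2/P1)^((gamma-1)/gamma) - 1)
T1 = 70 + 273.15 = 343.15 K
Pressure ratio = 21.8 / 5.6 = 3.89286
Exponent = (1.4 - 1)/1.4 = 0.285714
(P2/P1)^exp - 1 = 3.89286^0.285714 - 1 = 0.474511
W = 41.7 * 1.4 / 0.4 * 8.314 * 343.15 / 16 * 0.474511 = 12350

12350 kW


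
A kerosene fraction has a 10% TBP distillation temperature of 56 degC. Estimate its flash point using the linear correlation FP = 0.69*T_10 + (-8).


FP = 0.69 * 56 + (-8) = 30.64

30.64 degC


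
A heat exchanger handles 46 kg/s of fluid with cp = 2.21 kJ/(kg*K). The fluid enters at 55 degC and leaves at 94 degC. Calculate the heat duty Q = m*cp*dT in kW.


Q = m_dot * cp * delta_T
delta_T = 94 - 55 = 39 K
Q = 46 * 2.21 * 39
= 101.66 * 39
= 3964.74 kW

3964.74 kW


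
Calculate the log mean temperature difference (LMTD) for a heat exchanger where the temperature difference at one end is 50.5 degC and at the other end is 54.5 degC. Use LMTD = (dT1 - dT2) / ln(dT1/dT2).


LMTD = (dT1 - dT2) / ln(dT1/dT2)
= (50.5 - 54.5) / ln(50.5 / 54.5) = -4 / -0.0762274 = 52.47

52.47 degC


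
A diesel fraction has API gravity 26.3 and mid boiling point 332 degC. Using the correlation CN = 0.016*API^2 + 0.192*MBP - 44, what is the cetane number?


CN = 0.016 * 26.3^2 + 0.192 * 332 - 44
CN = 11.06704 + 63.744 - 44 = 30.81104

30.81104


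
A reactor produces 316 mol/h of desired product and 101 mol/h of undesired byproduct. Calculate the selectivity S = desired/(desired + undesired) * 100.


Selectivity = desired / (desired + undesired) * 100
Total products = 316 + 101 = 417 mol/h
S = 316 / 417 * 100
= 0.7578 * 100
= 75.78 %

75.78 %


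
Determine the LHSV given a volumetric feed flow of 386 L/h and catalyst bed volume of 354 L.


LHSV = volumetric feed rate / catalyst volume
= 386 L/h / 354 L
= 1.090 h^-1

1.090 h^-1


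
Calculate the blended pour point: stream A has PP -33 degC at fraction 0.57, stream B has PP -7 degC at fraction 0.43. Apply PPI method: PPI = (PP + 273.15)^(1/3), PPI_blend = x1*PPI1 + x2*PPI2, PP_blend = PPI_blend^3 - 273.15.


PPI_1 = (-33 + 273.15)^(1/3) = 6.215759
PPI_2 = (-7 + 273.15)^(1/3) = 6.432436
PPI_blend = 0.57 * 6.215759 + 0.43 * 6.432436 = 6.30893
PP_blend = 6.30893^3 - 273.15 = 251.1118 - 273.15 = -22.04

-22.04 degC


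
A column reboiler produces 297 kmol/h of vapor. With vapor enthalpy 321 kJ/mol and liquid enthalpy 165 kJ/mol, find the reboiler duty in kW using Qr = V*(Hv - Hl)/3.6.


Qr = 297 * (321 - 165) / 3.6 = 297 * 156 / 3.6 = 12870

12870 kW


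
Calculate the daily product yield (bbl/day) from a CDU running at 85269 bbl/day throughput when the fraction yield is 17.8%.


Crude throughput = 85269 bbl/day
Fraction yield = 17.8%
yield = throughput * fraction / 100
yield = 85269 * 17.8 / 100 = 15177.882

15177.882 bbl/day


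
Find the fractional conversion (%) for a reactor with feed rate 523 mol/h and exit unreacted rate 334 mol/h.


X = (F_in - F_out) / F_in * 100
Moles reacted = 523 - 334 = 189
X = 189 / 523 * 100
= 0.3614 * 100
= 36.14 %

36.14 %


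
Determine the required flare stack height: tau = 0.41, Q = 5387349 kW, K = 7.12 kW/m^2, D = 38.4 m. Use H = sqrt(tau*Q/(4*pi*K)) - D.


tau*Q/(4*pi*K) = 0.41 * 5387349 / (4 * pi * 7.12) = 24687
sqrt(24687) = 157.121
H = 157.121 - 38.4 = 118.7

118.7 m


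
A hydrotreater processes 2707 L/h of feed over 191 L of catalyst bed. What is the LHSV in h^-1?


LHSV = volumetric feed rate / catalyst volume
= 2707 L/h / 191 L
= 14.17 h^-1

14.17 h^-1


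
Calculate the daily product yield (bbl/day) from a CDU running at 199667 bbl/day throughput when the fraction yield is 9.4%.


Crude throughput = 199667 bbl/day
Fraction yield = 9.4%
yield = throughput * fraction / 100
yield = 199667 * 9.4 / 100 = 18768.698

18768.698 bbl/day


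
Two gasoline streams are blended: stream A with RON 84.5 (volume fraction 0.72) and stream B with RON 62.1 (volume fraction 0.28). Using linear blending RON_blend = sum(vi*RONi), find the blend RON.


Linear blending: RON_blend = sum(vi * RONi)
Contribution 1: 0.72 * 84.5 = 60.84
Contribution 2: 0.28 * 62.1 = 17.388
RON_blend = 60.84 + 17.388 = 78.228

78.228


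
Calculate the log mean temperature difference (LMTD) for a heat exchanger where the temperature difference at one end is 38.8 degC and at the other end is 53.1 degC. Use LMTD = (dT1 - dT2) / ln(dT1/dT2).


LMTD = (dT1 - dT2) / ln(dT1/dT2)
= (38.8 - 53.1) / ln(38.8 / 53.1) = -14.3 / -0.313757 = 45.58

45.58 degC


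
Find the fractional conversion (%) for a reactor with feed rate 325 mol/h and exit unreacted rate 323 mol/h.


X = (F_in - F_out) / F_in * 100
Moles reacted = 325 - 323 = 2
X = 2 / 325 * 100
= 0.006154 * 100
= 0.6154 %

0.6154 %


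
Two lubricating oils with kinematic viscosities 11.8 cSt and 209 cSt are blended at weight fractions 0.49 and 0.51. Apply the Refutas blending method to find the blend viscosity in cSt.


Refutas method: VBN_i = 14.534*ln(ln(visc_i + 0.8)) + 10.975, blended linearly by mass fraction; since VBN is linear in VBI_i = ln(ln(visc_i + 0.8)) and the fractions sum to 1, blend VBI directly: visc = exp(exp(VBI_blend)) - 0.8
VBI_1 = ln(ln(11.8 + 0.8)) = 0.929679
VBI_2 = ln(ln(209 + 0.8)) = 1.67638
VBI_blend = 0.49 * 0.929679 + 0.51 * 1.67638 = 1.3105
visc_blend = exp(exp(1.3105)) - 0.8 = 39.97

39.97 cSt


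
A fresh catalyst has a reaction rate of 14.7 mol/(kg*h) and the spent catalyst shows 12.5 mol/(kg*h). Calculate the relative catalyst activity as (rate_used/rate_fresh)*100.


Activity (%) = (rate_used / rate_fresh) * 100
rate_used = 12.5, rate_fresh = 14.7
= (12.5 / 14.7) * 100
= 0.8503 * 100 = 85.03

85.03 %


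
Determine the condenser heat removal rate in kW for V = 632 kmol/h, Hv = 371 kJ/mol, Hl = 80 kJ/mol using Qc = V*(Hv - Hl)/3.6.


Qc = 632 * (371 - 80) / 3.6 = 632 * 291 / 3.6 = 51090

51090 kW


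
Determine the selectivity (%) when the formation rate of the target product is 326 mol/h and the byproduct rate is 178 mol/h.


Selectivity = desired / (desired + undesired) * 100
Total products = 326 + 178 = 504 mol/h
S = 326 / 504 * 100
= 0.6468 * 100
= 64.68 %

64.68 %


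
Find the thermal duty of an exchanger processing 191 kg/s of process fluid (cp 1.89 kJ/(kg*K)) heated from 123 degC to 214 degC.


Q = m_dot * cp * delta_T
delta_T = 214 - 123 = 91 K
Q = 191 * 1.89 * 91
= 360.99 * 91
= 32850.09 kW

32850.09 kW


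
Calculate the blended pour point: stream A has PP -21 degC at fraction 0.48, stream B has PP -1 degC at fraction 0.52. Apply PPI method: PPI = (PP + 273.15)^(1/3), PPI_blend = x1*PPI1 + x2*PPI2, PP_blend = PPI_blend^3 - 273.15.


PPI_1 = (-21 + 273.15)^(1/3) = 6.317613
PPI_2 = (-1 + 273.15)^(1/3) = 6.480414
PPI_blend = 0.48 * 6.317613 + 0.52 * 6.480414 = 6.40227
PP_blend = 6.40227^3 - 273.15 = 262.423 - 273.15 = -10.73

-10.73 degC


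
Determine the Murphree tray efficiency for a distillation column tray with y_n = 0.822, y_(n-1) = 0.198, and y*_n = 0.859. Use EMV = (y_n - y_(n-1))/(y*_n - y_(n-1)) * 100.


Murphree vapor efficiency: EMV = (y_n - y_(n-1)) / (y*_n - y_(n-1)) * 100
EMV = (0.822 - 0.198) / (0.859 - 0.198) * 100 = 0.624 / 0.661 * 100 = 94.40

94.40 %


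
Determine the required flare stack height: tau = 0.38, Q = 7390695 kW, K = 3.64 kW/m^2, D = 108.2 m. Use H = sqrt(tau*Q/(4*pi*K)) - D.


tau*Q/(4*pi*K) = 0.38 * 7390695 / (4 * pi * 3.64) = 61398.5
sqrt(61398.5) = 247.787
H = 247.787 - 108.2 = 139.6

139.6 m


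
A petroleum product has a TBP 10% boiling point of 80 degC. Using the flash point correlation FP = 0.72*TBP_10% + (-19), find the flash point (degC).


FP = 0.72 * 80 + (-19) = 38.6

38.6 degC


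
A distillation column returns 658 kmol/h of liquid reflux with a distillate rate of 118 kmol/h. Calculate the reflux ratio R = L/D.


Reflux ratio definition: R = L / D (liquid returned / distillate withdrawn)
L = 658 kmol/h, D = 118 kmol/h
R = 658 / 118 = 5.576

5.576


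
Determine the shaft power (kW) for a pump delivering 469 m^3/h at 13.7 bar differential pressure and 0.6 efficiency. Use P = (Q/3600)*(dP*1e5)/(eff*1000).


Q = 469 / 3600 = 0.130278 m^3/s
P = 0.130278 * (13.7 * 1e5) / 0.6 / 1000 = 297.5

297.5 kW


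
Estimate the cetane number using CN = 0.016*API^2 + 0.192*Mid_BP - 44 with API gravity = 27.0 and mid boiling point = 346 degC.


CN = 0.016 * 27.0^2 + 0.192 * 346 - 44
CN = 11.664 + 66.432 - 44 = 34.096

34.096


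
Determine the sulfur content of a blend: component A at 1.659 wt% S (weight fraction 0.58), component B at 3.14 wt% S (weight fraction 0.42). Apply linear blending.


Linear sulfur blending: S_blend = x1*S1 + x2*S2
Contribution 1: 0.58 * 1.659 = 0.96222 wt%
Contribution 2: 0.42 * 3.14 = 1.3188 wt%
S_blend = 0.96222 + 1.3188 = 2.28102

2.28102 wt%
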